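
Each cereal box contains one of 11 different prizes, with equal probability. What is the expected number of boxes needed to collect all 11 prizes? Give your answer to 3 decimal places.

After i distinct types are collected, each trial gives a new one with probability (11−i)/11, so the expected wait for the next new type is 11/(11−i).
E = 11/11 + 11/10 + 11/9 + 11/8 + 11/7 + 11/6 + 11/5 + 11/4 + 11/3 + 11/2 + 11/1 = 83711/2520 ≈ 33.219.

33.219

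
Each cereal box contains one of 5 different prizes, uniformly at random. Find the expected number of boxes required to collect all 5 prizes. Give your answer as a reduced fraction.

137/12

After i distinct types are collected, each trial gives a new one with probability (5−i)/5, so the expected wait for the next new type is 5/(5−i).
E = 5/5 + 5/4 + 5/3 + 5/2 + 5/1 = 137/12.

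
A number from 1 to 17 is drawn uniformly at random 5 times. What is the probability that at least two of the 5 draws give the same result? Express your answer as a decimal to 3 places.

0.477

P(all 5 different) = 17/17 · 16/17 · ··· · 13/17 ≈ 0.523.
P(at least two equal) = 1 − 0.523 = 0.477.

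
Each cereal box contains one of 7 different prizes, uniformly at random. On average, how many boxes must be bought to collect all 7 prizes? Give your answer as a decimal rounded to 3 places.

18.150

After i distinct types are collected, each trial gives a new one with probability (7−i)/7, so the expected wait for the next new type is 7/(7−i).
E = 7/7 + 7/6 + 7/5 + 7/4 + 7/3 + 7/2 + 7/1 = 363/20 ≈ 18.150.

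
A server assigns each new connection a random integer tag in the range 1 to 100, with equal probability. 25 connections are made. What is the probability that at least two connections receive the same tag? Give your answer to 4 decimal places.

0.9624

It's easier to compute the probability that all 25 are distinct.
P(all distinct) = 100/100 · 99/100 · ··· · 76/100 ≈ 0.0376.
So the probability of at least one match is 1 − 0.0376 = 0.9624.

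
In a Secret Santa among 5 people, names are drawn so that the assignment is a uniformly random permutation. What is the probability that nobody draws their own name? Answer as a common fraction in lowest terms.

This is the derangement probability: permutations of 5 with no fixed point.
D(5) = 5! · (1 − 1/1! + 1/2! − ··· + (−1)^5/5!) = 44.
P = 44/120 = 11/30.

11/30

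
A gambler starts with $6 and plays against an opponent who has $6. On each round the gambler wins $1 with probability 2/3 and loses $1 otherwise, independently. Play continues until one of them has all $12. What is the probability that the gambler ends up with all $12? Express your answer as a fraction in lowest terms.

Let r = q/p = (1/3)/(2/3) = 1/2. The recurrence P(i) = p·P(i+1) + q·P(i−1) with P(0)=0, P(12)=1 gives P(i) = (1 − r^i)/(1 − r^12).
P(6) = (1 − (1/2)^6) / (1 − (1/2)^12) = 64/65.

64/65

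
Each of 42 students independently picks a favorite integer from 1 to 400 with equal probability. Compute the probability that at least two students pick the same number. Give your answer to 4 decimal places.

0.8926

It's easier to compute the probability that all 42 are distinct.
P(all distinct) = 400/400 · 399/400 · ··· · 359/400 ≈ 0.1074.
So the probability of at least one match is 1 − 0.1074 = 0.8926.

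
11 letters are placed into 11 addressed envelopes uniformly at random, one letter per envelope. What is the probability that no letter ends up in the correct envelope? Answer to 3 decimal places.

This is the derangement probability: permutations of 11 with no fixed point.
D(11) = 11! · (1 − 1/1! + 1/2! − ··· + (−1)^11/11!) = 14684570.
P = 14684570/39916800 = 1468457/3991680 ≈ 0.368.

0.368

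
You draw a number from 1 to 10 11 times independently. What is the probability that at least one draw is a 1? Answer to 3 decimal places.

0.686

P(no draw is a 1) = (9/10)^11 ≈ 0.314.
P(at least one) = 1 − 0.314 = 0.686.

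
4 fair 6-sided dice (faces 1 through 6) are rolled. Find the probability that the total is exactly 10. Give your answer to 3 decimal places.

There are 6^4 = 1296 equally likely outcomes.
The number of ordered 4-tuples from {1,…,6} summing to 10 is 80.
P(sum = 10) = 80/1296 = 5/81 ≈ 0.062.

0.062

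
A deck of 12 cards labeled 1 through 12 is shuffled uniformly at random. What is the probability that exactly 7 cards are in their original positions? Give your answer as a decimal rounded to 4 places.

Choose which 7 of the 12 are fixed: C(12,7) = 792 ways.
The remaining 5 must have no fixed point: D(5) = 44.
P = 792·44/479001600 = 11/151200 ≈ 0.0001.

0.0001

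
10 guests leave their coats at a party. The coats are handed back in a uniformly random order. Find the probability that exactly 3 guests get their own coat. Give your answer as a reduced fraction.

Choose which 3 of the 10 are fixed: C(10,3) = 120 ways.
The remaining 7 must have no fixed point: D(7) = 1854.
P = 120·1854/3628800 = 103/1680.

103/1680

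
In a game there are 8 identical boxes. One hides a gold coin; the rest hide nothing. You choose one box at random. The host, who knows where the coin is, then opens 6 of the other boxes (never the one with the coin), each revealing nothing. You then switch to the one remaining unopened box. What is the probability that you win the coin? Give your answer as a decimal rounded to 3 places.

0.875

Your original box holds the coin with probability 1/8, so the other 7 collectively hold it with probability 7/8.
The host can always find 6 empty boxes to open, so the reveals don't change that 7/8; it is now spread over the 1 remaining unopened box.
P(win by switching) = (7/8) · (1/1) = 7/8 ≈ 0.875.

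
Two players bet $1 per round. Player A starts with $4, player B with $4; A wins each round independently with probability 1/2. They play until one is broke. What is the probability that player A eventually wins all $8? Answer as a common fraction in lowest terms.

1/2

With a fair step, P(i) = ½P(i−1) + ½P(i+1) with P(0)=0, P(8)=1 has the linear solution P(i) = i/8.
P(4) = 4/8 = 1/2.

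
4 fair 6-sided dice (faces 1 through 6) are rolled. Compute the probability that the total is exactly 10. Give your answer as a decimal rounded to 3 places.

There are 6^4 = 1296 equally likely outcomes.
The number of ordered 4-tuples from {1,…,6} summing to 10 is 80.
P(sum = 10) = 80/1296 = 5/81 ≈ 0.062.

0.062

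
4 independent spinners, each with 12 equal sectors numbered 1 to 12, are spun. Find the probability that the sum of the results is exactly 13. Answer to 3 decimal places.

There are 12^4 = 20736 equally likely outcomes.
The number of ordered 4-tuples from {1,…,12} summing to 13 is 220.
P(sum = 13) = 220/20736 = 55/5184 ≈ 0.011.

0.011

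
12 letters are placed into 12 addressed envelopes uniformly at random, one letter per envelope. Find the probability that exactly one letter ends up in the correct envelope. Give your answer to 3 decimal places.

0.368

Choose which one is fixed: C(12,1) = 12 ways.
The remaining 11 must have no fixed point: D(11) = 14684570.
P = 12·14684570/479001600 = 1468457/3991680 ≈ 0.368.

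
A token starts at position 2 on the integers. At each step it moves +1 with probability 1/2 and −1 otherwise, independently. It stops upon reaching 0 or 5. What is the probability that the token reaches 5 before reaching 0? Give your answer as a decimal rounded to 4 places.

0.4000

With a fair step, P(i) = ½P(i−1) + ½P(i+1) with P(0)=0, P(5)=1 has the linear solution P(i) = i/5.
P(2) = 2/5 ≈ 0.4000.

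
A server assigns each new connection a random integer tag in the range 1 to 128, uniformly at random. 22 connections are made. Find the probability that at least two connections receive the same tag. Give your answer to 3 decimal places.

It's easier to compute the probability that all 22 are distinct.
P(all distinct) = 128/128 · 127/128 · ··· · 107/128 ≈ 0.147.
So the probability of at least one match is 1 − 0.147 = 0.853.

0.853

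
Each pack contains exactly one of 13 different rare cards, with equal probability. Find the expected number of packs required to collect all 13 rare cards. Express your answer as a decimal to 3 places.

41.342

After i distinct types are collected, each trial gives a new one with probability (13−i)/13, so the expected wait for the next new type is 13/(13−i).
E = 13/13 + 13/12 + 13/11 + 13/10 + 13/9 + 13/8 + 13/7 + 13/6 + 13/5 + 13/4 + 13/3 + 13/2 + 13/1 = 1145993/27720 ≈ 41.342.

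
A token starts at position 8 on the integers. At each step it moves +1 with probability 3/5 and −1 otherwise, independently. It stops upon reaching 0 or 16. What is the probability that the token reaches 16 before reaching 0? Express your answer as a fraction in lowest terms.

Let r = q/p = (2/5)/(3/5) = 2/3. The recurrence P(i) = p·P(i+1) + q·P(i−1) with P(0)=0, P(16)=1 gives P(i) = (1 − r^i)/(1 − r^16).
P(8) = (1 − (2/3)^8) / (1 − (2/3)^16) = 6561/6817.

6561/6817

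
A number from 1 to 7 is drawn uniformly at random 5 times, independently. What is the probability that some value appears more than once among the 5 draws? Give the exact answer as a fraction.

P(all 5 different) = 7/7 · 6/7 · ··· · 3/7 = 360/2401.
P(at least two equal) = 1 − 360/2401 = 2041/2401.

2041/2401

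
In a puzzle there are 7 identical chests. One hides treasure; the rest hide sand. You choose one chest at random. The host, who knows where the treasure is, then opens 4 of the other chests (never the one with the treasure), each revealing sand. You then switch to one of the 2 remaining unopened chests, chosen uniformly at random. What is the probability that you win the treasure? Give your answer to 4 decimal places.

Your original chest holds the treasure with probability 1/7, so the other 6 collectively hold it with probability 6/7.
The host can always find 4 empty chests to open, so the reveals don't change that 6/7; it is now spread over the 2 remaining unopened chests.
P(win by switching) = (6/7) · (1/2) = 3/7 ≈ 0.4286.

0.4286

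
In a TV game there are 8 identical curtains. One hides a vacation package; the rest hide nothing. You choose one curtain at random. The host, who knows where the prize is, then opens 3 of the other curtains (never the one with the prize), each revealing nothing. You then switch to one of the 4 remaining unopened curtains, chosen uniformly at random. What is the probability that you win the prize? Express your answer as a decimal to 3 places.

0.219

Your original curtain holds the prize with probability 1/8, so the other 7 collectively hold it with probability 7/8.
The host can always find 3 empty curtains to open, so the reveals don't change that 7/8; it is now spread over the 4 remaining unopened curtains.
P(win by switching) = (7/8) · (1/4) = 7/32 ≈ 0.219.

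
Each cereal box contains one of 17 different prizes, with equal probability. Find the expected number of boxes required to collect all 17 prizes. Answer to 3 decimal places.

58.472

After i distinct types are collected, each trial gives a new one with probability (17−i)/17, so the expected wait for the next new type is 17/(17−i).
E = 17/17 + 17/16 + 17/15 + 17/14 + 17/13 + 17/12 + 17/11 + 17/10 + 17/9 + 17/8 + 17/7 + 17/6 + 17/5 + 17/4 + 17/3 + 17/2 + 17/1 = 42142223/720720 ≈ 58.472.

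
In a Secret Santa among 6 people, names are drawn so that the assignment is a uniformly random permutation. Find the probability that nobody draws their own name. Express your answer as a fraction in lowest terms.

This is the derangement probability: permutations of 6 with no fixed point.
D(6) = 6! · (1 − 1/1! + 1/2! − ··· + (−1)^6/6!) = 265.
P = 265/720 = 53/144.

53/144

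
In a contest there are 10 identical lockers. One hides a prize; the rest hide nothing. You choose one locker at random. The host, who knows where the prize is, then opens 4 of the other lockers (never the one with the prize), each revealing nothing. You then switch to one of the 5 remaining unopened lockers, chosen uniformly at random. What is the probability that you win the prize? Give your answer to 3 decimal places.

Your original locker holds the prize with probability 1/10, so the other 9 collectively hold it with probability 9/10.
The host can always find 4 empty lockers to open, so the reveals don't change that 9/10; it is now spread over the 5 remaining unopened lockers.
P(win by switching) = (9/10) · (1/5) = 9/50 ≈ 0.180.

0.180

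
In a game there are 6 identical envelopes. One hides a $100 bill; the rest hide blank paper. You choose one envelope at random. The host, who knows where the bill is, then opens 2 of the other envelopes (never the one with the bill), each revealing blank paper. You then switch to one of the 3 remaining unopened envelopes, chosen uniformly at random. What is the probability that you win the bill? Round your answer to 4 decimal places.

0.2778

Your original envelope holds the bill with probability 1/6, so the other 5 collectively hold it with probability 5/6.
The host can always find 2 empty envelopes to open, so the reveals don't change that 5/6; it is now spread over the 3 remaining unopened envelopes.
P(win by switching) = (5/6) · (1/3) = 5/18 ≈ 0.2778.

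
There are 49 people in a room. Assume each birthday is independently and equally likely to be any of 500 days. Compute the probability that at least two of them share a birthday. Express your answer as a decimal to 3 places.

It's easier to compute the probability that all 49 are distinct.
P(all distinct) = 500/500 · 499/500 · ··· · 452/500 ≈ 0.088.
So the probability of at least one match is 1 − 0.088 = 0.912.

0.912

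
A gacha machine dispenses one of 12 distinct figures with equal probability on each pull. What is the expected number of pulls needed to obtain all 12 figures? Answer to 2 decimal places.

After i distinct types are collected, each trial gives a new one with probability (12−i)/12, so the expected wait for the next new type is 12/(12−i).
E = 12/12 + 12/11 + 12/10 + 12/9 + 12/8 + 12/7 + 12/6 + 12/5 + 12/4 + 12/3 + 12/2 + 12/1 = 86021/2310 ≈ 37.24.

37.24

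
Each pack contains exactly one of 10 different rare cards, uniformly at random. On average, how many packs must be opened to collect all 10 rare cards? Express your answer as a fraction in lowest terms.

After i distinct types are collected, each trial gives a new one with probability (10−i)/10, so the expected wait for the next new type is 10/(10−i).
E = 10/10 + 10/9 + 10/8 + 10/7 + 10/6 + 10/5 + 10/4 + 10/3 + 10/2 + 10/1 = 7381/252.

7381/252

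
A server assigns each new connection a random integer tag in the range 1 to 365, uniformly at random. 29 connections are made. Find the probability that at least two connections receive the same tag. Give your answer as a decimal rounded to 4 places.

0.6810

It's easier to compute the probability that all 29 are distinct.
P(all distinct) = 365/365 · 364/365 · ··· · 337/365 ≈ 0.3190.
So the probability of at least one match is 1 − 0.3190 = 0.6810.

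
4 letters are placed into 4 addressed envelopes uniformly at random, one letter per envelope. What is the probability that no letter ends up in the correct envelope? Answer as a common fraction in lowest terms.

This is the derangement probability: permutations of 4 with no fixed point.
D(4) = 4! · (1 − 1/1! + 1/2! − ··· + (−1)^4/4!) = 9.
P = 9/24 = 3/8.

3/8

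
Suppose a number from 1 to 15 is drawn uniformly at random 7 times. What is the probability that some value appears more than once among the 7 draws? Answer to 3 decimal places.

P(all 7 different) = 15/15 · 14/15 · ··· · 9/15 ≈ 0.190.
P(at least two equal) = 1 − 0.190 = 0.810.

0.810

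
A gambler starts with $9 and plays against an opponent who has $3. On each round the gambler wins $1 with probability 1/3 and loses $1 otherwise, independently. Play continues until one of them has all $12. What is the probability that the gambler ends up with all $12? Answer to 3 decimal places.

0.125

Let r = q/p = (2/3)/(1/3) = 2. The recurrence P(i) = p·P(i+1) + q·P(i−1) with P(0)=0, P(12)=1 gives P(i) = (1 − r^i)/(1 − r^12).
P(9) = (1 − (2)^9) / (1 − (2)^12) = 73/585 ≈ 0.125.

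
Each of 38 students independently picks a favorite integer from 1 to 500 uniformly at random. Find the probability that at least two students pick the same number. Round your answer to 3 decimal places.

It's easier to compute the probability that all 38 are distinct.
P(all distinct) = 500/500 · 499/500 · ··· · 463/500 ≈ 0.236.
So the probability of at least one match is 1 − 0.236 = 0.764.

0.764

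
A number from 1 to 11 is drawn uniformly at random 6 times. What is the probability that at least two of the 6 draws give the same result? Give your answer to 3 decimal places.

P(all 6 different) = 11/11 · 10/11 · ··· · 6/11 ≈ 0.188.
P(at least two equal) = 1 − 0.188 = 0.812.

0.812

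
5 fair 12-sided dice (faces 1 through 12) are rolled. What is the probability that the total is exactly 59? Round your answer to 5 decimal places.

0.00002

There are 12^5 = 248832 equally likely outcomes.
The number of ordered 5-tuples from {1,…,12} summing to 59 is 5.
P(sum = 59) = 5/248832 ≈ 0.00002.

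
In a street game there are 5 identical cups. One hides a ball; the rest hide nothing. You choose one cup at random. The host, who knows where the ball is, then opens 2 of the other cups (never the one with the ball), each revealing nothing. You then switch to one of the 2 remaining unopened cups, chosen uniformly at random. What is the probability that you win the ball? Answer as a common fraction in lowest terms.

Your original cup holds the ball with probability 1/5, so the other 4 collectively hold it with probability 4/5.
The host can always find 2 empty cups to open, so the reveals don't change that 4/5; it is now spread over the 2 remaining unopened cups.
P(win by switching) = (4/5) · (1/2) = 2/5.

2/5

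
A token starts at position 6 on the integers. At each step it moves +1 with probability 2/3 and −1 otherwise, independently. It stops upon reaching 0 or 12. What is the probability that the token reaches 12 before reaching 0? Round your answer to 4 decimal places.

0.9846

Let r = q/p = (1/3)/(2/3) = 1/2. The recurrence P(i) = p·P(i+1) + q·P(i−1) with P(0)=0, P(12)=1 gives P(i) = (1 − r^i)/(1 − r^12).
P(6) = (1 − (1/2)^6) / (1 − (1/2)^12) = 64/65 ≈ 0.9846.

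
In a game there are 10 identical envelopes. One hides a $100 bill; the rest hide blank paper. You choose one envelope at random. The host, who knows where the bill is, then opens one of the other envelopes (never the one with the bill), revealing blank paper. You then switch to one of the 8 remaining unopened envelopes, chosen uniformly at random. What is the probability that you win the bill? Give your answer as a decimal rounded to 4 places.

Your original envelope holds the bill with probability 1/10, so the other 9 collectively hold it with probability 9/10.
The host can always find an empty envelope to open, so this doesn't change that 9/10; it is now spread over the 8 remaining unopened envelopes.
P(win by switching) = (9/10) · (1/8) = 9/80 ≈ 0.1125.

0.1125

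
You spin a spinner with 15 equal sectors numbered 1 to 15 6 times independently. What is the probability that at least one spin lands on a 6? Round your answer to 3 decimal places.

0.339

P(no spin lands on a 6) = (14/15)^6 ≈ 0.661.
P(at least one) = 1 − 0.661 = 0.339.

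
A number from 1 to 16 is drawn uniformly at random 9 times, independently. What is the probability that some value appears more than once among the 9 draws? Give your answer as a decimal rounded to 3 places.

0.940

P(all 9 different) = 16/16 · 15/16 · ··· · 8/16 ≈ 0.060.
P(at least two equal) = 1 − 0.060 = 0.940.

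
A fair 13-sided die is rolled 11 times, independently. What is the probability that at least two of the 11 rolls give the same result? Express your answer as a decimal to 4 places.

P(all 11 different) = 13/13 · 12/13 · ··· · 3/13 ≈ 0.0017.
P(at least two equal) = 1 − 0.0017 = 0.9983.

0.9983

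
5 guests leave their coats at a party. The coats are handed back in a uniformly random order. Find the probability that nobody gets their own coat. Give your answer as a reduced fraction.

11/30

This is the derangement probability: permutations of 5 with no fixed point.
D(5) = 5! · (1 − 1/1! + 1/2! − ··· + (−1)^5/5!) = 44.
P = 44/120 = 11/30.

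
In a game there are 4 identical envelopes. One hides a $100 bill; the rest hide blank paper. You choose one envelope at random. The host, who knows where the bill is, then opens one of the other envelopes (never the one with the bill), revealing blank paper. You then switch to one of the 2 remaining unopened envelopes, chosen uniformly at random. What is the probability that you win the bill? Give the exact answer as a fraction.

3/8

Your original envelope holds the bill with probability 1/4, so the other 3 collectively hold it with probability 3/4.
The host can always find an empty envelope to open, so this doesn't change that 3/4; it is now spread over the 2 remaining unopened envelopes.
P(win by switching) = (3/4) · (1/2) = 3/8.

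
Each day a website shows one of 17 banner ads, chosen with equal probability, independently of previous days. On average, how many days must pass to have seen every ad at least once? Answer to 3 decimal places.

After i distinct types are collected, each trial gives a new one with probability (17−i)/17, so the expected wait for the next new type is 17/(17−i).
E = 17/17 + 17/16 + 17/15 + 17/14 + 17/13 + 17/12 + 17/11 + 17/10 + 17/9 + 17/8 + 17/7 + 17/6 + 17/5 + 17/4 + 17/3 + 17/2 + 17/1 = 42142223/720720 ≈ 58.472.

58.472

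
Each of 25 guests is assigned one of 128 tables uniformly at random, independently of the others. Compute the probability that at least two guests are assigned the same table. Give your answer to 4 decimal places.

It's easier to compute the probability that all 25 are distinct.
P(all distinct) = 128/128 · 127/128 · ··· · 104/128 ≈ 0.0813.
So the probability of at least one match is 1 − 0.0813 = 0.9187.

0.9187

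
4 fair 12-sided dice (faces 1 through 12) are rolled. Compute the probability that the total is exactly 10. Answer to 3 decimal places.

0.004

There are 12^4 = 20736 equally likely outcomes.
The number of ordered 4-tuples from {1,…,12} summing to 10 is 84.
P(sum = 10) = 84/20736 = 7/1728 ≈ 0.004.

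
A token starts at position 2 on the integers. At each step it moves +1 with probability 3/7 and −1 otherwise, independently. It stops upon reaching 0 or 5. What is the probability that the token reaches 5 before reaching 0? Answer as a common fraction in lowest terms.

189/781

Let r = q/p = (4/7)/(3/7) = 4/3. The recurrence P(i) = p·P(i+1) + q·P(i−1) with P(0)=0, P(5)=1 gives P(i) = (1 − r^i)/(1 − r^5).
P(2) = (1 − (4/3)^2) / (1 − (4/3)^5) = 189/781.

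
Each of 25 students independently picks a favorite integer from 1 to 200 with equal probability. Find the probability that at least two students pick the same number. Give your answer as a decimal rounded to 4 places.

0.7910

It's easier to compute the probability that all 25 are distinct.
P(all distinct) = 200/200 · 199/200 · ··· · 176/200 ≈ 0.2090.
So the probability of at least one match is 1 − 0.2090 = 0.7910.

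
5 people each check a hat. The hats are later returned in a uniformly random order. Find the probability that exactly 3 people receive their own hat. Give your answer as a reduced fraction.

1/12

Choose which 3 of the 5 are fixed: C(5,3) = 10 ways.
The remaining 2 must have no fixed point: D(2) = 1.
P = 10·1/120 = 1/12.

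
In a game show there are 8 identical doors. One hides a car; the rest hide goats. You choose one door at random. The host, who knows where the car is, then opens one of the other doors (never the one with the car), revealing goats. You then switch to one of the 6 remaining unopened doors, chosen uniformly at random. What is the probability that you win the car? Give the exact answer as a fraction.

7/48

Your original door holds the car with probability 1/8, so the other 7 collectively hold it with probability 7/8.
The host can always find an empty door to open, so this doesn't change that 7/8; it is now spread over the 6 remaining unopened doors.
P(win by switching) = (7/8) · (1/6) = 7/48.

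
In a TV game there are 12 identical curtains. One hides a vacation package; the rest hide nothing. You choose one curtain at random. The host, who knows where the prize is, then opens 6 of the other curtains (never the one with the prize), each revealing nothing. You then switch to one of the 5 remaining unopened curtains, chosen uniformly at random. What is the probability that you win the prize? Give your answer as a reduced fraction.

Your original curtain holds the prize with probability 1/12, so the other 11 collectively hold it with probability 11/12.
The host can always find 6 empty curtains to open, so the reveals don't change that 11/12; it is now spread over the 5 remaining unopened curtains.
P(win by switching) = (11/12) · (1/5) = 11/60.

11/60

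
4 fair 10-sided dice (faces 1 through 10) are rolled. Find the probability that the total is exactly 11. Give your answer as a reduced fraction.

There are 10^4 = 10000 equally likely outcomes.
The number of ordered 4-tuples from {1,…,10} summing to 11 is 120.
P(sum = 11) = 120/10000 = 3/250.

3/250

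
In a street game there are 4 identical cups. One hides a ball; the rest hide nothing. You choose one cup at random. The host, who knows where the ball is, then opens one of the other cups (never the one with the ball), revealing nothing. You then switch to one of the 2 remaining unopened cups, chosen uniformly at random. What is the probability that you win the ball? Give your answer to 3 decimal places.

0.375

Your original cup holds the ball with probability 1/4, so the other 3 collectively hold it with probability 3/4.
The host can always find an empty cup to open, so this doesn't change that 3/4; it is now spread over the 2 remaining unopened cups.
P(win by switching) = (3/4) · (1/2) = 3/8 ≈ 0.375.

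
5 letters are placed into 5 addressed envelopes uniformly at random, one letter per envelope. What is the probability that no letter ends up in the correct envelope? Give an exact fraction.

This is the derangement probability: permutations of 5 with no fixed point.
D(5) = 5! · (1 − 1/1! + 1/2! − ··· + (−1)^5/5!) = 44.
P = 44/120 = 11/30.

11/30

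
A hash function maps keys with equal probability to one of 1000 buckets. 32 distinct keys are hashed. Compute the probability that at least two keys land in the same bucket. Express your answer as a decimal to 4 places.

It's easier to compute the probability that all 32 are distinct.
P(all distinct) = 1000/1000 · 999/1000 · ··· · 969/1000 ≈ 0.6057.
So the probability of at least one match is 1 − 0.6057 = 0.3943.

0.3943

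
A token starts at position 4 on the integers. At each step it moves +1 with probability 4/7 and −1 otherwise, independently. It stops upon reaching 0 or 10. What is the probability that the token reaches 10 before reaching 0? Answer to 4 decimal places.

0.7244

Let r = q/p = (3/7)/(4/7) = 3/4. The recurrence P(i) = p·P(i+1) + q·P(i−1) with P(0)=0, P(10)=1 gives P(i) = (1 − r^i)/(1 − r^10).
P(4) = (1 − (3/4)^4) / (1 − (3/4)^10) = 102400/141361 ≈ 0.7244.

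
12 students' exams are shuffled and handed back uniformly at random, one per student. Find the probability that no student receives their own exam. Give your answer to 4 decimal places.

This is the derangement probability: permutations of 12 with no fixed point.
D(12) = 12! · (1 − 1/1! + 1/2! − ··· + (−1)^12/12!) = 176214841.
P = 176214841/479001600 = 16019531/43545600 ≈ 0.3679.

0.3679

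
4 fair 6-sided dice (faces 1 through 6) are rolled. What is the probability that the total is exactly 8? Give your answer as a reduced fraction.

35/1296

There are 6^4 = 1296 equally likely outcomes.
The number of ordered 4-tuples from {1,…,6} summing to 8 is 35.
P(sum = 8) = 35/1296.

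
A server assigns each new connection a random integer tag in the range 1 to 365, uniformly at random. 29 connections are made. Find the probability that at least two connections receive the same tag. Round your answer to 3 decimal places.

It's easier to compute the probability that all 29 are distinct.
P(all distinct) = 365/365 · 364/365 · ··· · 337/365 ≈ 0.319.
So the probability of at least one match is 1 − 0.319 = 0.681.

0.681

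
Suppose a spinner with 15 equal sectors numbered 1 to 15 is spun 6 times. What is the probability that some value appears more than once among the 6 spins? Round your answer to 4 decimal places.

0.6836

P(all 6 different) = 15/15 · 14/15 · ··· · 10/15 ≈ 0.3164.
P(at least two equal) = 1 − 0.3164 = 0.6836.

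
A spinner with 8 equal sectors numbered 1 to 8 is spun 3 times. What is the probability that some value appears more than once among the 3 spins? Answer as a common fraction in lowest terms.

11/32

P(all 3 different) = 8/8 · 7/8 · ··· · 6/8 = 21/32.
P(at least two equal) = 1 − 21/32 = 11/32.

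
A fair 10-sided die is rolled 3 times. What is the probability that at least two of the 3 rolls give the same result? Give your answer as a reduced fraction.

7/25

P(all 3 different) = 10/10 · 9/10 · ··· · 8/10 = 18/25.
P(at least two equal) = 1 − 18/25 = 7/25.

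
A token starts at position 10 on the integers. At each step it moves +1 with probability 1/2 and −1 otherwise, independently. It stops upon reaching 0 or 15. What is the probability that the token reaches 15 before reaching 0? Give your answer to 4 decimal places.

With a fair step, P(i) = ½P(i−1) + ½P(i+1) with P(0)=0, P(15)=1 has the linear solution P(i) = i/15.
P(10) = 10/15 = 2/3 ≈ 0.6667.

0.6667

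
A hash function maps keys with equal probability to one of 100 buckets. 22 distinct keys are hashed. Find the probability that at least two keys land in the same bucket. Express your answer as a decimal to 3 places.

It's easier to compute the probability that all 22 are distinct.
P(all distinct) = 100/100 · 99/100 · ··· · 79/100 ≈ 0.082.
So the probability of at least one match is 1 − 0.082 = 0.918.

0.918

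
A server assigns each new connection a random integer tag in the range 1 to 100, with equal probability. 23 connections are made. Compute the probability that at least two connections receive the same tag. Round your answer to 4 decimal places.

0.9357

It's easier to compute the probability that all 23 are distinct.
P(all distinct) = 100/100 · 99/100 · ··· · 78/100 ≈ 0.0643.
So the probability of at least one match is 1 − 0.0643 = 0.9357.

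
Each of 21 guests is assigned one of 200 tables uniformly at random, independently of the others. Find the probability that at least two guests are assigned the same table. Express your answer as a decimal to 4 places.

It's easier to compute the probability that all 21 are distinct.
P(all distinct) = 200/200 · 199/200 · ··· · 180/200 ≈ 0.3369.
So the probability of at least one match is 1 − 0.3369 = 0.6631.

0.6631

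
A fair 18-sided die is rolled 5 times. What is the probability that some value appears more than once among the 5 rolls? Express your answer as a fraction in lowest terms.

997/2187

P(all 5 different) = 18/18 · 17/18 · ··· · 14/18 = 1190/2187.
P(at least two equal) = 1 − 1190/2187 = 997/2187.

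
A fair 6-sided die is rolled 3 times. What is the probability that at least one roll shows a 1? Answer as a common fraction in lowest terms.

P(no roll shows a 1) = (5/6)^3 = 125/216.
P(at least one) = 1 − 125/216 = 91/216.

91/216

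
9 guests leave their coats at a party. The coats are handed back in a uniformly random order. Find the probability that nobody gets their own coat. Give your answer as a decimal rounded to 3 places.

0.368

This is the derangement probability: permutations of 9 with no fixed point.
D(9) = 9! · (1 − 1/1! + 1/2! − ··· + (−1)^9/9!) = 133496.
P = 133496/362880 = 16687/45360 ≈ 0.368.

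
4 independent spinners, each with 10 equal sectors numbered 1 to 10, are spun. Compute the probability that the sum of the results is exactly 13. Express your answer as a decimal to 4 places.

There are 10^4 = 10000 equally likely outcomes.
The number of ordered 4-tuples from {1,…,10} summing to 13 is 220.
P(sum = 13) = 220/10000 = 11/500 ≈ 0.0220.

0.0220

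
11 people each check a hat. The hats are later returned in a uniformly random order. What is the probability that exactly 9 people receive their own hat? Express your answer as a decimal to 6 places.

0.000001

Choose which 9 of the 11 are fixed: C(11,9) = 55 ways.
The remaining 2 must have no fixed point: D(2) = 1.
P = 55·1/39916800 = 1/725760 ≈ 0.000001.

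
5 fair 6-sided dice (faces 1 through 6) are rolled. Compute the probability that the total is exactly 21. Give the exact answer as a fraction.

5/72

There are 6^5 = 7776 equally likely outcomes.
The number of ordered 5-tuples from {1,…,6} summing to 21 is 540.
P(sum = 21) = 540/7776 = 5/72.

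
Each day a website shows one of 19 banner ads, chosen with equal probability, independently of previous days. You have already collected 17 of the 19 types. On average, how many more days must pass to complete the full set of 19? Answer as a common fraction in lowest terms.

57/2

Starting from 17 distinct types, each trial gives a new one with probability (19−i)/19 when i types are held, so the wait for the next new type is 19/(19−i).
E = 19/2 + 19/1 = 57/2.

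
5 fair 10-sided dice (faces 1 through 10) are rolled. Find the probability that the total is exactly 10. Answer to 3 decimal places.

0.001

There are 10^5 = 100000 equally likely outcomes.
The number of ordered 5-tuples from {1,…,10} summing to 10 is 126.
P(sum = 10) = 126/100000 = 63/50000 ≈ 0.001.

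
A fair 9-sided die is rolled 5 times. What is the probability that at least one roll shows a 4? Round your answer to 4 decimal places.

0.4451

P(no roll shows a 4) = (8/9)^5 ≈ 0.5549.
P(at least one) = 1 − 0.5549 = 0.4451.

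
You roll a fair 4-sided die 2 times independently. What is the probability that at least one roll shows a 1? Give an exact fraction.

P(no roll shows a 1) = (3/4)^2 = 9/16.
P(at least one) = 1 − 9/16 = 7/16.

7/16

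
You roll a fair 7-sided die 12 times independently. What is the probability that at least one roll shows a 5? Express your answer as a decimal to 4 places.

0.8427

P(no roll shows a 5) = (6/7)^12 ≈ 0.1573.
P(at least one) = 1 − 0.1573 = 0.8427.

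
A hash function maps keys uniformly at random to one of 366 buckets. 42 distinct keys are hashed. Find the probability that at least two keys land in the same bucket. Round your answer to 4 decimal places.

0.9134

It's easier to compute the probability that all 42 are distinct.
P(all distinct) = 366/366 · 365/366 · ··· · 325/366 ≈ 0.0866.
So the probability of at least one match is 1 − 0.0866 = 0.9134.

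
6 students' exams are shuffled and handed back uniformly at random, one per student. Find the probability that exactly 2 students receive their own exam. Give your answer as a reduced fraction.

Choose which 2 of the 6 are fixed: C(6,2) = 15 ways.
The remaining 4 must have no fixed point: D(4) = 9.
P = 15·9/720 = 3/16.

3/16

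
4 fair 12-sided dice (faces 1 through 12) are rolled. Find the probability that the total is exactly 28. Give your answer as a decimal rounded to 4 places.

There are 12^4 = 20736 equally likely outcomes.
The number of ordered 4-tuples from {1,…,12} summing to 28 is 1111.
P(sum = 28) = 1111/20736 ≈ 0.0536.

0.0536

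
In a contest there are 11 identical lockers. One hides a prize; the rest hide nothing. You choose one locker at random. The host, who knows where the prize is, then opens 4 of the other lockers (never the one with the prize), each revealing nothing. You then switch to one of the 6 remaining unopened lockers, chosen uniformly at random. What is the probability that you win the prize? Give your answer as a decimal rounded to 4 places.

Your original locker holds the prize with probability 1/11, so the other 10 collectively hold it with probability 10/11.
The host can always find 4 empty lockers to open, so the reveals don't change that 10/11; it is now spread over the 6 remaining unopened lockers.
P(win by switching) = (10/11) · (1/6) = 5/33 ≈ 0.1515.

0.1515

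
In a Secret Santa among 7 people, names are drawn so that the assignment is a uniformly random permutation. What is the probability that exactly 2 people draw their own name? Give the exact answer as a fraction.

Choose which 2 of the 7 are fixed: C(7,2) = 21 ways.
The remaining 5 must have no fixed point: D(5) = 44.
P = 21·44/5040 = 11/60.

11/60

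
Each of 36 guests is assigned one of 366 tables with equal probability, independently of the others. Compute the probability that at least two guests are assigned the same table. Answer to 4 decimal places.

It's easier to compute the probability that all 36 are distinct.
P(all distinct) = 366/366 · 365/366 · ··· · 331/366 ≈ 0.1687.
So the probability of at least one match is 1 − 0.1687 = 0.8313.

0.8313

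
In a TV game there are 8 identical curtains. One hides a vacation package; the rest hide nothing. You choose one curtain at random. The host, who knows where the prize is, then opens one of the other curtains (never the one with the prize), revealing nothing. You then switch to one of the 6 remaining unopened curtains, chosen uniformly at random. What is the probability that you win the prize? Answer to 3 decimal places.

Your original curtain holds the prize with probability 1/8, so the other 7 collectively hold it with probability 7/8.
The host can always find an empty curtain to open, so this doesn't change that 7/8; it is now spread over the 6 remaining unopened curtains.
P(win by switching) = (7/8) · (1/6) = 7/48 ≈ 0.146.

0.146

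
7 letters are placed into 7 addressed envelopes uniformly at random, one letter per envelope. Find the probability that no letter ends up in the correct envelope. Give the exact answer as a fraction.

This is the derangement probability: permutations of 7 with no fixed point.
D(7) = 7! · (1 − 1/1! + 1/2! − ··· + (−1)^7/7!) = 1854.
P = 1854/5040 = 103/280.

103/280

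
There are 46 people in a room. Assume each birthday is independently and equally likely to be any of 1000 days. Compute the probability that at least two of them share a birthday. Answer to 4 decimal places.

0.6504

It's easier to compute the probability that all 46 are distinct.
P(all distinct) = 1000/1000 · 999/1000 · ··· · 955/1000 ≈ 0.3496.
So the probability of at least one match is 1 − 0.3496 = 0.6504.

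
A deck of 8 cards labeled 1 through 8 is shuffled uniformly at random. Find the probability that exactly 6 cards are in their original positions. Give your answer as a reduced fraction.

Choose which 6 of the 8 are fixed: C(8,6) = 28 ways.
The remaining 2 must have no fixed point: D(2) = 1.
P = 28·1/40320 = 1/1440.

1/1440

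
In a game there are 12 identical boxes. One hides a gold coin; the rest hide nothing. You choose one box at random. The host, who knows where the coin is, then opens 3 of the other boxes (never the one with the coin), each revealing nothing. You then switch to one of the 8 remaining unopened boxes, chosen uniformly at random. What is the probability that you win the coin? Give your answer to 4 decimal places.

0.1146

Your original box holds the coin with probability 1/12, so the other 11 collectively hold it with probability 11/12.
The host can always find 3 empty boxes to open, so the reveals don't change that 11/12; it is now spread over the 8 remaining unopened boxes.
P(win by switching) = (11/12) · (1/8) = 11/96 ≈ 0.1146.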